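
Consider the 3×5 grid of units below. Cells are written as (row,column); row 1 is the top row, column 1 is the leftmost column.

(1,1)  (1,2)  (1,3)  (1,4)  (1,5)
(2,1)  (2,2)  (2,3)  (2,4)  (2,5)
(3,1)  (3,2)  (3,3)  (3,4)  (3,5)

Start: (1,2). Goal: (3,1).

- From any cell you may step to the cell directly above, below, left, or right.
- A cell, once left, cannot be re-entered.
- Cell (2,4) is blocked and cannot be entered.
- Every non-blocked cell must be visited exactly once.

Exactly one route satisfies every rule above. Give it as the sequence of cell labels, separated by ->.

Need to visit all 14 open cells exactly once, starting at (1,2) and ending at (3,1).
Cell (3,4) has only two open neighbours ((3,3) and (3,5)), so the path must pass straight through it: one of those is the cell it's entered from and the other is where it exits.
Route from (1,2): left 1 to (1,1), down 1 to (2,1), right 2 to (2,3), up 1 to (1,3), right 2 to (1,5), down 2 to (3,5), left 4 to (3,1) — 13 moves in all.
Check: all 14 open cells covered.

(1,2) -> (1,1) -> (2,1) -> (2,2) -> (2,3) -> (1,3) -> (1,4) -> (1,5) -> (2,5) -> (3,5) -> (3,4) -> (3,3) -> (3,2) -> (3,1)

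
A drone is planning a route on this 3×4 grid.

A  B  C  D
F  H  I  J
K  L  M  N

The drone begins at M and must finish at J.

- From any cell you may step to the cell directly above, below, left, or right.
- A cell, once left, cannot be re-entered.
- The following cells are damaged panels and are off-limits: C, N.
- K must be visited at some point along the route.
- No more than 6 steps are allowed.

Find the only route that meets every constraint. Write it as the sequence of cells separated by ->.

M -> L -> K -> F -> H -> I -> J

Any route must reach K and still end at J within 6 moves, so the order of the required stops is forced.
Route from M: 2× left (reaching K), up to F, 3× right (reaching J) — 6 moves in all.
Check: all required cells visited; 6 ≤ 6 moves.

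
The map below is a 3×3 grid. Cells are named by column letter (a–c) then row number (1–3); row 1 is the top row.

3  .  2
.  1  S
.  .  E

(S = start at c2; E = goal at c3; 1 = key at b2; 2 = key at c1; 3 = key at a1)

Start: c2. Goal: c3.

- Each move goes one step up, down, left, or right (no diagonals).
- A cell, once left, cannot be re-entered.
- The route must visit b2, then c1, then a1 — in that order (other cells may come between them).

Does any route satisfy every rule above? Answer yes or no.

no

Ignoring the required order, 1 revisit-free route from c2 to c3 passes through all of b2, c1, and a1; the waypoint orders that occur are c1 → a1 → b2 (1) — never b2 → c1 → a1.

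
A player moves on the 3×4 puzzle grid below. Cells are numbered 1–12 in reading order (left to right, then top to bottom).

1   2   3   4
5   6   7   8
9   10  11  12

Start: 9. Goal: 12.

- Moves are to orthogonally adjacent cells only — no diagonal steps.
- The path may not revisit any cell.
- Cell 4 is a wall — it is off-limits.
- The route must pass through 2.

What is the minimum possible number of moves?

Any route passes through 2 somewhere between 9 and 12. Summing Manhattan distances along the two legs (9 → 2 → 12) gives a lower bound of 3 + 4 = 7 moves.
A route of 7 moves achieves this: 9 → 5 → 1 → 2 → 6 → 10 → 11 → 12.
Since 7 matches the lower bound, it is optimal.

7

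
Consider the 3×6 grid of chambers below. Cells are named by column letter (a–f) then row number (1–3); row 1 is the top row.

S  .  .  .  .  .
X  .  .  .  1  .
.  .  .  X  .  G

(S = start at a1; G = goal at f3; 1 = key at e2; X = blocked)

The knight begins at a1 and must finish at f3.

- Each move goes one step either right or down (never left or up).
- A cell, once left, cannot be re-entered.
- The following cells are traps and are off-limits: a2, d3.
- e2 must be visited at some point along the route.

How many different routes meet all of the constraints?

8

A right/down-only route from a1 to f3 makes exactly 2 down-moves and 5 right-moves in some order.
With no other constraints that would be C(7,2) = 21 routes.
Split at e2 and multiply the segment counts (each segment already excludes blocked cells): a1→e2: 4; e2→f3: 2; product = 8.
That gives 8 routes.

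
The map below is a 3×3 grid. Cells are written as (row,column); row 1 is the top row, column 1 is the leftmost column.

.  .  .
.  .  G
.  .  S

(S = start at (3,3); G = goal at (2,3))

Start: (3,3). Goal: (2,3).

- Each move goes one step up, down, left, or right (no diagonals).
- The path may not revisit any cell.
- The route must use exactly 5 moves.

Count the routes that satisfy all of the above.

Need simple routes of exactly 5 moves from (3,3) to (2,3) (Manhattan distance 1, so 2 moves are spent on a detour and 2 undoing it).
Enumerating: (3,3) (3,2) (2,2) (1,2) (1,3) (2,3) | (3,3) (3,2) (3,1) (2,1) (2,2) (2,3).
That gives 2 routes.

2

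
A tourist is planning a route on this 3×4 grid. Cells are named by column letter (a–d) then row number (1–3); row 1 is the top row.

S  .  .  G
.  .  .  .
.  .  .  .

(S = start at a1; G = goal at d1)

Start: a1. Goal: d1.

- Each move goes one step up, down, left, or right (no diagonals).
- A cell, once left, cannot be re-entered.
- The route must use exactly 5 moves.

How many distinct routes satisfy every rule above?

Need simple routes of exactly 5 moves from a1 to d1 (Manhattan distance 3, so 1 moves are spent on a detour and 1 undoing it).
Enumerating: a1 a2 b2 b1 c1 d1 | a1 a2 b2 c2 c1 d1 | a1 a2 b2 c2 d2 d1 | a1 b1 b2 c2 c1 d1 | a1 b1 b2 c2 d2 d1 | a1 b1 c1 c2 d2 d1.
That gives 6 routes.

6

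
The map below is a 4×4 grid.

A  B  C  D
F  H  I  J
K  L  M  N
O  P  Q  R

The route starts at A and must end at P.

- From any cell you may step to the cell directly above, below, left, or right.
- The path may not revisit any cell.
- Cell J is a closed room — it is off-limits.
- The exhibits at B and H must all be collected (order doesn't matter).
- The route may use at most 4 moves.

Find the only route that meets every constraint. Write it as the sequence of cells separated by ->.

The 4-move cap with required stops at B, H leaves no slack for detours.
Route from A: right 1 to B, down 3 to P — 4 moves in all.
Check: all required cells visited; 4 ≤ 4 moves.

A -> B -> H -> L -> P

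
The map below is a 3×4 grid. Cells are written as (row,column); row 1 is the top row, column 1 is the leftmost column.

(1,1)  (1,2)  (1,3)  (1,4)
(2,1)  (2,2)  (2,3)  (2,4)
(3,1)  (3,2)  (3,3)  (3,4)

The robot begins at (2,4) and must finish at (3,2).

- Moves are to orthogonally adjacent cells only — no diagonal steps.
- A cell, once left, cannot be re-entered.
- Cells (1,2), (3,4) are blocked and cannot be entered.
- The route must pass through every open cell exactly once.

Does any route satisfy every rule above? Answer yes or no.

Cell (1,1) has only one open neighbour but is neither the start nor the goal, so a Hamiltonian route would have to both enter and leave it through the same neighbour — impossible without revisiting.

no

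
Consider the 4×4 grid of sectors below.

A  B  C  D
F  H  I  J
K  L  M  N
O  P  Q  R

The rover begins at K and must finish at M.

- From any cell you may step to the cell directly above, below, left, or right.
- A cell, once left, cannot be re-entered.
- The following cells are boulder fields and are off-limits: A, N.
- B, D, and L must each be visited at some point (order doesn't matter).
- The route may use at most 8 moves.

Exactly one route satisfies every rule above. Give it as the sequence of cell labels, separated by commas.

The 8-move cap with required stops at B, D, L leaves no slack for detours.
Route from K: right to L, 2× up (reaching B), 2× right (reaching D), down to J, left to I, down to M — 8 moves in all.
Check: all required cells visited; 8 ≤ 8 moves.

K, L, H, B, C, D, J, I, M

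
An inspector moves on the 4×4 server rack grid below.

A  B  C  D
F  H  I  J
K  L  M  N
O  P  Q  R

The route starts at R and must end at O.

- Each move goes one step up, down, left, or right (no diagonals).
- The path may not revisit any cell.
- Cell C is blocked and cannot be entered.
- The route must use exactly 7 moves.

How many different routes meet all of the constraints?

Need simple routes of exactly 7 moves from R to O (Manhattan distance 3, so 2 moves are spent on a detour and 2 undoing it).
Branch systematically from the start, pruning whenever the remaining move budget drops below the Manhattan distance to O or differs from it in parity. Grouping the completions by first move — via N: 11; via Q: 5 — and summing: 11 + 5 = 16.
That gives 16 routes.

16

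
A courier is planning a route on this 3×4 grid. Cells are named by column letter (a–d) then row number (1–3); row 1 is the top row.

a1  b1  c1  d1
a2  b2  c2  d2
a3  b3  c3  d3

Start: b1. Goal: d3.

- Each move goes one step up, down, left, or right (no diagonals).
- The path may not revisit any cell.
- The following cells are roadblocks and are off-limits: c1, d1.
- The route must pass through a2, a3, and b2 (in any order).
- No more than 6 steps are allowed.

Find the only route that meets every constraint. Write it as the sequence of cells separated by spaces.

The 6-move cap with required stops at a2, a3, b2 leaves no slack for detours.
Route from b1: down to b2, left to a2, down to a3, 3× right (reaching d3) — 6 moves in all.
Check: all required cells visited; 6 ≤ 6 moves.

b1 b2 a2 a3 b3 c3 d3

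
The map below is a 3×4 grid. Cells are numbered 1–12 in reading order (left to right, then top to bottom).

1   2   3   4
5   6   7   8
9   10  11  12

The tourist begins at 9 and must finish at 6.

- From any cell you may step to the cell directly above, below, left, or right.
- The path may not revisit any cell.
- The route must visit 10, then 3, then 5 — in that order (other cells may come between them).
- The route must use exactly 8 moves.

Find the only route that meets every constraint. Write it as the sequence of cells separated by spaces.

9 10 11 7 3 2 1 5 6

The waypoints must appear in the order 10, 3, 5, with no cell reused.
Route from 9: right 2 to 11, up 2 to 3, left 2 to 1, down 1 to 5, right 1 to 6 — 8 moves in all.
Check: order respected (10 at step 1, 3 at step 4, 5 at step 7); 8 moves as required.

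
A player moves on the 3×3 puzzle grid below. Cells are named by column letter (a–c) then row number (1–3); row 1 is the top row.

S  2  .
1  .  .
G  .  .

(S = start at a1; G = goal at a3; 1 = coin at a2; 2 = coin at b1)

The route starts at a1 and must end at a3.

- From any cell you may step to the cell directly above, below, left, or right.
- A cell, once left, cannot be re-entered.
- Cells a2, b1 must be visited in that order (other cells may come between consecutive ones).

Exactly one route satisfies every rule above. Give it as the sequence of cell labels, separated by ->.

a1 -> a2 -> b2 -> b1 -> c1 -> c2 -> c3 -> b3 -> a3

The waypoints must appear in the order a2, b1, with no cell reused.
Route from a1: down 1 to a2, right 1 to b2, up 1 to b1, right 1 to c1, down 2 to c3, left 2 to a3 — 8 moves in all.
Check: order respected (1 at step 1, 2 at step 3).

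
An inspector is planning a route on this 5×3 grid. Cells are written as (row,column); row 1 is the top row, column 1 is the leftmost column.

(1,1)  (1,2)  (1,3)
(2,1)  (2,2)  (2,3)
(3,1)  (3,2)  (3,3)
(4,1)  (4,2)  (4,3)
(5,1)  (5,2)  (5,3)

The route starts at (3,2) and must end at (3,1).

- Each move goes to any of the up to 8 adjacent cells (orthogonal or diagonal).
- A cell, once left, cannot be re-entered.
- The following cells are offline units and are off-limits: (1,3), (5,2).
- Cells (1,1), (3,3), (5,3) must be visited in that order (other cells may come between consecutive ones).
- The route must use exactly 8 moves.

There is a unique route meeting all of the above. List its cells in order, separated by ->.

(3,2) -> (2,1) -> (1,1) -> (2,2) -> (3,3) -> (4,3) -> (5,3) -> (4,2) -> (3,1)

The waypoints must appear in the order (1,1), (3,3), (5,3), with no cell reused.
Route from (3,2): up-left 1 to (2,1), up 1 to (1,1), down-right 2 to (3,3), down 2 to (5,3), up-left 2 to (3,1) — 8 moves in all.
Check: order respected ((1,1) at step 2, (3,3) at step 4, (5,3) at step 6); 8 moves as required.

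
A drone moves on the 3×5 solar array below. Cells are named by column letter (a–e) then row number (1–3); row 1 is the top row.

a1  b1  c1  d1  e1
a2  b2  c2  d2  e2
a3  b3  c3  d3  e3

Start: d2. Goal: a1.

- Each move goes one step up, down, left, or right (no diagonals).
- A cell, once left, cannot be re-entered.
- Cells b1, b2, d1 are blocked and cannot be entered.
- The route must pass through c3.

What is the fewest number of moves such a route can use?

6

Any route passes through c3 somewhere between d2 and a1. Summing Manhattan distances along the two legs (d2 → c3 → a1) gives a lower bound of 2 + 4 = 6 moves.
A route of 6 moves achieves this: d2 → d3 → c3 → b3 → a3 → a2 → a1.
Since 6 matches the lower bound, it is optimal.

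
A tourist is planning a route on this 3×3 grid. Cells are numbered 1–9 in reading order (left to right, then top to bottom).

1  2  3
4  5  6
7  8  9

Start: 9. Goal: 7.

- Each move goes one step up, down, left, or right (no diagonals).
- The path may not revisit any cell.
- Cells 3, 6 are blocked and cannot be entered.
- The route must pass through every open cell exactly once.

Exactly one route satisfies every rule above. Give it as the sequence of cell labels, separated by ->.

9 -> 8 -> 5 -> 2 -> 1 -> 4 -> 7

Need to visit all 7 open cells exactly once, starting at 9 and ending at 7.
Cell 2 has only two open neighbours (5 and 1), so the path must pass straight through it: one of those is the cell it's entered from and the other is where it exits.
Route from 9: left 1 to 8, up 2 to 2, left 1 to 1, down 2 to 7 — 6 moves in all.
Check: all 7 open cells covered.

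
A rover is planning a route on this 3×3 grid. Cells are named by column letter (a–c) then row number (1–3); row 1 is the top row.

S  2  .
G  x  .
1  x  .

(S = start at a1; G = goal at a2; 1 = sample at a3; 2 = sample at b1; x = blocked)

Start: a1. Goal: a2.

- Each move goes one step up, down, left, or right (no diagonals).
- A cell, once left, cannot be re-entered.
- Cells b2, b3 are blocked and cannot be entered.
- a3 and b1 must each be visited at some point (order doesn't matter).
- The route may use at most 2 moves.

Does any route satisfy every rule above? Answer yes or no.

a3 must be visited but has only one open neighbour (a2), and it is neither the start nor the goal — the route would have to enter and leave through a2, re-entering it.

no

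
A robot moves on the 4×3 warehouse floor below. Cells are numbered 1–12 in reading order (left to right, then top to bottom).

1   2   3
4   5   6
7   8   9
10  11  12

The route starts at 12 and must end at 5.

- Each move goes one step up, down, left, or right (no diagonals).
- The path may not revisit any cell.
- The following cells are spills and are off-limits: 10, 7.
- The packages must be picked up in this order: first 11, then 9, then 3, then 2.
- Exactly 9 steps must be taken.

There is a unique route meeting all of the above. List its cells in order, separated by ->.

The waypoints must appear in the order 11, 9, 3, 2, with no cell reused.
Route from 12: left to 11, up to 8, right to 9, 2× up (reaching 3), 2× left (reaching 1), down to 4, right to 5 — 9 moves in all.
Check: order respected (11 at step 1, 9 at step 3, 3 at step 5, 2 at step 6); 9 moves as required.

12 -> 11 -> 8 -> 9 -> 6 -> 3 -> 2 -> 1 -> 4 -> 5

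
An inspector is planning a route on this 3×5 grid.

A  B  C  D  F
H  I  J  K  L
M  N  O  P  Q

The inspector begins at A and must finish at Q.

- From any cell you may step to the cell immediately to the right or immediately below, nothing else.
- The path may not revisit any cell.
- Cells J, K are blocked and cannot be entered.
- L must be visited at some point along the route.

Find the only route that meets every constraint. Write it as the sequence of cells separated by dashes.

Moves only go right or down, so the column and row indices never decrease.
Route from A: 4× right (reaching F), 2× down (reaching Q) — 6 moves in all.
Check: all required cells visited.

A - B - C - D - F - L - Q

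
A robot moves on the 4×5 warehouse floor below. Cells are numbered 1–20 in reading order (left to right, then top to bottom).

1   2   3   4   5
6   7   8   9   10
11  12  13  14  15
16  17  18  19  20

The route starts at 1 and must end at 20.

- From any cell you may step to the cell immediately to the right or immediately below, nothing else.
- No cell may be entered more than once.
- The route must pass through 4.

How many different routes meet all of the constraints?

A right/down-only route from 1 to 20 makes exactly 3 down-moves and 4 right-moves in some order.
With no other constraints that would be C(7,3) = 35 routes.
Split at 4 and multiply the segment counts: 1→4: 1; 4→20: 4; product = 4.
That gives 4 routes.

4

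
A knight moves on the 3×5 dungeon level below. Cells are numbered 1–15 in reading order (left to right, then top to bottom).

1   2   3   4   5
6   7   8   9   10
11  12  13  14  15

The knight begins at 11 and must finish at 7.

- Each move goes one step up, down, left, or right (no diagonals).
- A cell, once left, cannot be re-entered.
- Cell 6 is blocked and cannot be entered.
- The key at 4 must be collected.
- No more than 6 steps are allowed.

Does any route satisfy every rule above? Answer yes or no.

no

Even ignoring the no-revisit rule, getting from 11 to 7 via 4 needs at least 5 + 3 = 8 moves (Manhattan distance per leg), which exceeds the 6-move limit.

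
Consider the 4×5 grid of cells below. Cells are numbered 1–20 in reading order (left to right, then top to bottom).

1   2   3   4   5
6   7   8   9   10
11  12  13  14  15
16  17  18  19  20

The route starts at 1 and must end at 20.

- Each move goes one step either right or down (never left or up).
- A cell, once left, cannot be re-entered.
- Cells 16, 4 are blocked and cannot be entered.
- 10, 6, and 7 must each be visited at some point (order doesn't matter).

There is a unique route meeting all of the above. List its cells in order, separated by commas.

Moves only go right or down, so the column and row indices never decrease.
Route from 1: down to 6, 4× right (reaching 10), 2× down (reaching 20) — 7 moves in all.
Check: all required cells visited.

1, 6, 7, 8, 9, 10, 15, 20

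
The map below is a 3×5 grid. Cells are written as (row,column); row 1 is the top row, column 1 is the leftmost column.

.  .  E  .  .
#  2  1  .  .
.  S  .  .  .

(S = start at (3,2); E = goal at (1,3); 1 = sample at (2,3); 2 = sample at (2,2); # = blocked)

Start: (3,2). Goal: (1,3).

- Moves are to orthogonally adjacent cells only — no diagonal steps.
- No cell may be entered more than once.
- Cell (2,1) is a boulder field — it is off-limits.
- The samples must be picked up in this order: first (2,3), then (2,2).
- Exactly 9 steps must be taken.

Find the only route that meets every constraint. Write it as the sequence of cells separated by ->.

The waypoints must appear in the order (2,3), (2,2), with no cell reused.
Route from (3,2): right 3 to (3,5), up 1 to (2,5), left 3 to (2,2), up 1 to (1,2), right 1 to (1,3) — 9 moves in all.
Check: order respected (1 at step 6, 2 at step 7); 9 moves as required.

(3,2) -> (3,3) -> (3,4) -> (3,5) -> (2,5) -> (2,4) -> (2,3) -> (2,2) -> (1,2) -> (1,3)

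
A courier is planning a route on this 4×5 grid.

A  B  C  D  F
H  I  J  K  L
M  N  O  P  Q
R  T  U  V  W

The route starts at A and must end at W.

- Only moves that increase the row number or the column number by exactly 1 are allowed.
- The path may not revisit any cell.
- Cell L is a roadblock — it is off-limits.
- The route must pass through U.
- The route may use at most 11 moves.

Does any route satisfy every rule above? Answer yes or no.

yes

One route that works: A → H → M → R → T → U → V → W.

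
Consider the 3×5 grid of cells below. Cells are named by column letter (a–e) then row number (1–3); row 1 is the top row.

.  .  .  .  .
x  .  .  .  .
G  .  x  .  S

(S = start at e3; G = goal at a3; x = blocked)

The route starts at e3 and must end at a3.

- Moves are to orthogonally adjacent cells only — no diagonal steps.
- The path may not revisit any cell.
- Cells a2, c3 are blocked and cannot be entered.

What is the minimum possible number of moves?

6

The Manhattan distance from e3 to a3 is |3−3| + |5−1| = 4, so at least 4 moves are needed.
That bound ignores the blocked cells. Measuring each leg by the fewest moves that actually steer around them (e3→a3: 6) raises the lower bound to 6.
A route of 6 moves exists: e3 → e2 → d2 → c2 → b2 → b3 → a3.
Since 6 matches that lower bound, it is optimal.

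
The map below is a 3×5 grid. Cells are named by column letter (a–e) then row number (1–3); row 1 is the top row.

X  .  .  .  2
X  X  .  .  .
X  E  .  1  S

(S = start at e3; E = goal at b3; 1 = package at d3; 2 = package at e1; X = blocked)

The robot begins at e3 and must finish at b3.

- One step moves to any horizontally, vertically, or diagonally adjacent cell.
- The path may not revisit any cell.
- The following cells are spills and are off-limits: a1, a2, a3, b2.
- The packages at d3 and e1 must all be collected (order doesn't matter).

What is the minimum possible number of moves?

6

Any route passes through d3 and e1 in some order between e3 and b3. Summing Chebyshev distances along each leg and taking the cheapest ordering (e3 → d3 → e1 → b3) gives a lower bound of 1 + 2 + 3 = 6 moves.
A route of 6 moves achieves this: e3 → d2 → e1 → e2 → d3 → c2 → b3.
Since 6 matches the lower bound, it is optimal.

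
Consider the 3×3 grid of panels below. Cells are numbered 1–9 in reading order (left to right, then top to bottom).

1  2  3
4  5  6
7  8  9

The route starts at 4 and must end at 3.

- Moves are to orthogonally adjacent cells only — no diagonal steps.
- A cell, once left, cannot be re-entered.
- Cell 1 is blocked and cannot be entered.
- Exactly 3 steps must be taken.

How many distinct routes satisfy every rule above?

2

Need simple routes of exactly 3 moves from 4 to 3 (Manhattan distance 3, so 0 moves are spent on a detour and 0 undoing it).
Enumerating: 4 5 2 3 | 4 5 6 3.
That gives 2 routes.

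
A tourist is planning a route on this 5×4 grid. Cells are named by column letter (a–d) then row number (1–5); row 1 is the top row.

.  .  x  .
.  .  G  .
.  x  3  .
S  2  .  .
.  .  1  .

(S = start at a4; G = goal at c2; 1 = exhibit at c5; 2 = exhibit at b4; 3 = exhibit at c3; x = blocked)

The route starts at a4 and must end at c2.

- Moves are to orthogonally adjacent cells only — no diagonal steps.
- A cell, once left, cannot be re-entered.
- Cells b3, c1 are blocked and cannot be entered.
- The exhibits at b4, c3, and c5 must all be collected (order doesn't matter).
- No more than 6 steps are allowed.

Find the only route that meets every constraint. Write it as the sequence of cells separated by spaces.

The budget equals the shortest possible length, so every move has to be on a shortest route through the required cells.
Route from a4: right to b4, down to b5, right to c5, 3× up (reaching c2) — 6 moves in all.
Check: all required cells visited; 6 ≤ 6 moves.

a4 b4 b5 c5 c4 c3 c2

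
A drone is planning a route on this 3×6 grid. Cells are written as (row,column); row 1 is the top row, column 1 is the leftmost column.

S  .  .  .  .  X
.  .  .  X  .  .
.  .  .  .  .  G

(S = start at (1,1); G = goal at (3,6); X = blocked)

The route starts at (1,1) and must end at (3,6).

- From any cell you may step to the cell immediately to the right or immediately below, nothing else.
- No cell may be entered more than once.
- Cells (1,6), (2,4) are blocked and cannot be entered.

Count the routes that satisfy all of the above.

A right/down-only route from (1,1) to (3,6) makes exactly 2 down-moves and 5 right-moves in some order.
With no other constraints that would be C(7,2) = 21 routes.
Subtract routes through each blocked cell (inclusion–exclusion for overlaps): − through (1,6): 1 − through (2,4): 12 → 8.
That gives 8 routes.

8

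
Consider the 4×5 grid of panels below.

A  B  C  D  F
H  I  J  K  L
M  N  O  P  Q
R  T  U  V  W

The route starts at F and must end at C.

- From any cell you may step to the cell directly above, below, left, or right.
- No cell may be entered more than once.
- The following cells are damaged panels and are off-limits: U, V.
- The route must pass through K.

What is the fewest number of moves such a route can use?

Any route passes through K somewhere between F and C. Summing Manhattan distances along the two legs (F → K → C) gives a lower bound of 2 + 2 = 4 moves.
A route of 4 moves achieves this: F → L → K → D → C.
Since 4 matches the lower bound, it is optimal.

4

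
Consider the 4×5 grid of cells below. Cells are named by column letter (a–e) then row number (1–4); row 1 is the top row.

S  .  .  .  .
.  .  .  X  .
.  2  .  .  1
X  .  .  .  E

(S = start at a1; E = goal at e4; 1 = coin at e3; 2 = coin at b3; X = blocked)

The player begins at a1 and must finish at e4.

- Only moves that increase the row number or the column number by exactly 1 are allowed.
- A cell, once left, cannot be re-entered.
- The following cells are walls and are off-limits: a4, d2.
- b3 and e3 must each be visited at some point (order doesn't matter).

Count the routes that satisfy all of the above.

3

A right/down-only route from a1 to e4 makes exactly 3 down-moves and 4 right-moves in some order.
With no other constraints that would be C(7,3) = 35 routes.
A monotone route can only reach the required cells in the order b3, e3, so split there and multiply the segment counts (each segment already excludes blocked cells): a1→b3: 3; b3→e3: 1; e3→e4: 1; product = 3.
That gives 3 routes.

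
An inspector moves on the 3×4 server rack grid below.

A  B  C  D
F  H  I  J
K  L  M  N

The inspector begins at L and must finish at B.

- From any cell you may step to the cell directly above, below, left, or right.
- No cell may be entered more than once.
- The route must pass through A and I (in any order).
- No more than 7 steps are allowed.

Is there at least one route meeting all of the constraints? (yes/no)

yes

One route that works: L → M → I → H → F → A → B.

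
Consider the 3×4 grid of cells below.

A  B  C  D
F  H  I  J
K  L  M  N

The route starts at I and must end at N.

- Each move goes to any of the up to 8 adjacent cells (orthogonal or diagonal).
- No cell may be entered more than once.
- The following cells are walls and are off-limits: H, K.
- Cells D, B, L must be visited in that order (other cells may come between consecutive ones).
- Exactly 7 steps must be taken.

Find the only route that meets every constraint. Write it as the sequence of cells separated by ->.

The waypoints must appear in the order D, B, L, with no cell reused.
Route from I: up-right to D, 2× left (reaching B), down-left to F, down-right to L, 2× right (reaching N) — 7 moves in all.
Check: order respected (D at step 1, B at step 3, L at step 5); 7 moves as required.

I -> D -> C -> B -> F -> L -> M -> N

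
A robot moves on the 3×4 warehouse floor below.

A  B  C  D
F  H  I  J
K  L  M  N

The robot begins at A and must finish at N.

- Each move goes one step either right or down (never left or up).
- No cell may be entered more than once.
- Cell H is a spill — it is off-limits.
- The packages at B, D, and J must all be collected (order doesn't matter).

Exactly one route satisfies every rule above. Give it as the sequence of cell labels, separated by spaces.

A B C D J N

Moves only go right or down, so the column and row indices never decrease.
Route from A: right 3 to D, down 2 to N — 5 moves in all.
Check: all required cells visited.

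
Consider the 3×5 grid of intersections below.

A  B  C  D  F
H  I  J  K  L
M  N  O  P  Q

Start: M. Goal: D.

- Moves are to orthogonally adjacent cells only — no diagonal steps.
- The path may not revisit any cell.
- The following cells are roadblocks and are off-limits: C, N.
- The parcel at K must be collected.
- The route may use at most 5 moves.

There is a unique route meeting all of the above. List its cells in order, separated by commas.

Any route must reach K and still end at D within 5 moves, so the order of the required stops is forced.
Route from M: up to H, 3× right (reaching K), up to D — 5 moves in all.
Check: all required cells visited; 5 ≤ 5 moves.

M, H, I, J, K, D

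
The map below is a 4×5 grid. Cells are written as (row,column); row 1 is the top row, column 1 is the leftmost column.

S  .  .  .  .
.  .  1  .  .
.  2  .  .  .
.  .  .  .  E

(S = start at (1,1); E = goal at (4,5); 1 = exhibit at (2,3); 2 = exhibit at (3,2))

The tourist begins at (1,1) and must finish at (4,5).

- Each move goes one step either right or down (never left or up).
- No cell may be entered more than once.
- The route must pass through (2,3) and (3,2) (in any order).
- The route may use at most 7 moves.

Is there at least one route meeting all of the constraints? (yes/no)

no

(3,2) is below but to the left of (2,3): going (2,3) → (3,2) would need a leftward move and (3,2) → (2,3) an upward move, so no right/down-only route can visit both required cells.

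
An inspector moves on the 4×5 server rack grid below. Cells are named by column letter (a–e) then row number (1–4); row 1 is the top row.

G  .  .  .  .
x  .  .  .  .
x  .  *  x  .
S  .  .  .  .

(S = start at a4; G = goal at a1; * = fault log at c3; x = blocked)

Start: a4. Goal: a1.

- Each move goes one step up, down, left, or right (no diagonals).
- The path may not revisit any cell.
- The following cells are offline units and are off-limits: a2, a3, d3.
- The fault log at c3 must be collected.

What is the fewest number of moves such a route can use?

Any route passes through c3 somewhere between a4 and a1. Summing Manhattan distances along the two legs (a4 → c3 → a1) gives a lower bound of 3 + 4 = 7 moves.
A route of 7 moves achieves this: a4 → b4 → b3 → c3 → c2 → c1 → b1 → a1.
Since 7 matches the lower bound, it is optimal.

7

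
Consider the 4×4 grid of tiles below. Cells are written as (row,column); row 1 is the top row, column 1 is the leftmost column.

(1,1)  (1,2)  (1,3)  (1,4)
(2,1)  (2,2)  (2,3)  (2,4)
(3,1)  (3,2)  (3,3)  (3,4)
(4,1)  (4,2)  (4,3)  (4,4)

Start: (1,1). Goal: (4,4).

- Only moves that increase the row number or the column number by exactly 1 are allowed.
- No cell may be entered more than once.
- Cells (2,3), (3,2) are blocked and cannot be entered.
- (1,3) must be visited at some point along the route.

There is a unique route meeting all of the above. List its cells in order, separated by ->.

(1,1) -> (1,2) -> (1,3) -> (1,4) -> (2,4) -> (3,4) -> (4,4)

Moves only go right or down, so the column and row indices never decrease.
Route from (1,1): right 3 to (1,4), down 3 to (4,4) — 6 moves in all.
Check: all required cells visited.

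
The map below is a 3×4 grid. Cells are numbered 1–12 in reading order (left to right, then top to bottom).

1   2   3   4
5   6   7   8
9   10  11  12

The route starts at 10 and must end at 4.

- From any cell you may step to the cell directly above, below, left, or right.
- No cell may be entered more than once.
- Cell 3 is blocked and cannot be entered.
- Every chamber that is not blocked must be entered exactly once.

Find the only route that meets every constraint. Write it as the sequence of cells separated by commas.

10, 9, 5, 1, 2, 6, 7, 11, 12, 8, 4

Need to visit all 11 open cells exactly once, starting at 10 and ending at 4.
Route from 10: left 1 to 9, up 2 to 1, right 1 to 2, down 1 to 6, right 1 to 7, down 1 to 11, right 1 to 12, up 2 to 4 — 10 moves in all.
Check: all 11 open cells covered.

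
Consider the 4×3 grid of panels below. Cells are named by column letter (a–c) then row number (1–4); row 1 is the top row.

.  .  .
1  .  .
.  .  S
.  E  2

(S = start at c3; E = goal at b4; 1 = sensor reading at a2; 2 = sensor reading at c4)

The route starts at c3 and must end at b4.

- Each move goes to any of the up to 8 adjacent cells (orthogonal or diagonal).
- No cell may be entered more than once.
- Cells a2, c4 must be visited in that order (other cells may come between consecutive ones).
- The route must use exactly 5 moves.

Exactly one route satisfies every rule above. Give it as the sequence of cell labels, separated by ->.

The waypoints must appear in the order a2, c4, with no cell reused.
Route from c3: up-left 1 to b2, left 1 to a2, down-right 2 to c4, left 1 to b4 — 5 moves in all.
Check: order respected (1 at step 2, 2 at step 4); 5 moves as required.

c3 -> b2 -> a2 -> b3 -> c4 -> b4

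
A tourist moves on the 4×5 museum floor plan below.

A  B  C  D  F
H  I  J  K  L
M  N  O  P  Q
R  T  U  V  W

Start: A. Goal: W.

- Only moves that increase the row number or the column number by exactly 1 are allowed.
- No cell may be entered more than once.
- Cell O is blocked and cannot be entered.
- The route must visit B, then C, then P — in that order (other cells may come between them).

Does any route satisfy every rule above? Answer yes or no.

yes

One route that works: A → B → C → J → K → P → V → W.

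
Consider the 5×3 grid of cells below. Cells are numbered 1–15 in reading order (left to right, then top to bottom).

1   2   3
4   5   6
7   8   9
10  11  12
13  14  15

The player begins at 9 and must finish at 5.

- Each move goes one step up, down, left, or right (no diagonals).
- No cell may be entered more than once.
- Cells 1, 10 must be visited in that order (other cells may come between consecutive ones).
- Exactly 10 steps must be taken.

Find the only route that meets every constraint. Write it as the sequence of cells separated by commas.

The waypoints must appear in the order 1, 10, with no cell reused.
Route from 9: 2× up (reaching 3), 2× left (reaching 1), 3× down (reaching 10), right to 11, 2× up (reaching 5) — 10 moves in all.
Check: order respected (1 at step 4, 10 at step 7); 10 moves as required.

9, 6, 3, 2, 1, 4, 7, 10, 11, 8, 5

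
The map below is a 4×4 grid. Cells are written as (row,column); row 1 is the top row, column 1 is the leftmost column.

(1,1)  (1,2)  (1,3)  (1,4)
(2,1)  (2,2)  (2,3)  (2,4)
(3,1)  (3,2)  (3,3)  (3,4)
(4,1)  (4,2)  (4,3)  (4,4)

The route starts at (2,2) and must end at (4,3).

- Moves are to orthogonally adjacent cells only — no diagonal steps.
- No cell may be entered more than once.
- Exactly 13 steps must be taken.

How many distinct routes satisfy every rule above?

Need simple routes of exactly 13 moves from (2,2) to (4,3) (Manhattan distance 3, so 5 moves are spent on a detour and 5 undoing it).
Branch systematically from the start, pruning whenever the remaining move budget drops below the Manhattan distance to (4,3) or differs from it in parity. Grouping the completions by first move — via (1,2): 2; via (3,2): 10; via (2,1): 4; via (2,3): 6 — and summing: 2 + 10 + 4 + 6 = 22.
That gives 22 routes.

22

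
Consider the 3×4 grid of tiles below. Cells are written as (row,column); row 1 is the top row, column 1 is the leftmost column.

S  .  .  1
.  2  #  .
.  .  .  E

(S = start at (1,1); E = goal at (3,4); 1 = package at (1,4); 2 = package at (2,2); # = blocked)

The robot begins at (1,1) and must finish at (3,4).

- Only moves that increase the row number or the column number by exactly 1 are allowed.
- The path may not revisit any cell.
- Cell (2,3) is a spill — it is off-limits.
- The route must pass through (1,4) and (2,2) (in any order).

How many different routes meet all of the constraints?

A right/down-only route from (1,1) to (3,4) makes exactly 2 down-moves and 3 right-moves in some order.
With no other constraints that would be C(5,2) = 10 routes.
(2,2) is below but to the left of (1,4): going (1,4) → (2,2) would need a leftward move and (2,2) → (1,4) an upward move, so no right/down-only route can visit both required cells.
No route satisfies every constraint, so the count is 0.

0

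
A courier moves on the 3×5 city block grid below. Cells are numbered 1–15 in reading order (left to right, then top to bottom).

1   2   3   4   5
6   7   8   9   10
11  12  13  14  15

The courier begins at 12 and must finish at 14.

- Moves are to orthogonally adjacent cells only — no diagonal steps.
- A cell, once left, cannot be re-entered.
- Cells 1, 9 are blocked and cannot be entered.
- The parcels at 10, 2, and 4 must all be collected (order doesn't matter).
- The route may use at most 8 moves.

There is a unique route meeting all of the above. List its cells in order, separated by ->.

12 -> 7 -> 2 -> 3 -> 4 -> 5 -> 10 -> 15 -> 14

The budget equals the shortest possible length, so every move has to be on a shortest route through the required cells.
Route from 12: up 2 to 2, right 3 to 5, down 2 to 15, left 1 to 14 — 8 moves in all.
Check: all required cells visited; 8 ≤ 8 moves.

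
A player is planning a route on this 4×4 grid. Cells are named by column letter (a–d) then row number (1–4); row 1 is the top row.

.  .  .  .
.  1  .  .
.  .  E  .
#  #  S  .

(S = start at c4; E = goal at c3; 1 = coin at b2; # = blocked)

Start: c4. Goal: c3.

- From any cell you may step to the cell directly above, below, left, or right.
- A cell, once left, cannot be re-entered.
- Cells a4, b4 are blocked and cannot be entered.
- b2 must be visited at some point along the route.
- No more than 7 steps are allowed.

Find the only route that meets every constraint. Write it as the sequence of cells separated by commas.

c4, d4, d3, d2, c2, b2, b3, c3

The 7-move cap with required stops at b2 leaves no slack for detours.
Route from c4: right to d4, 2× up (reaching d2), 2× left (reaching b2), down to b3, right to c3 — 7 moves in all.
Check: all required cells visited; 7 ≤ 7 moves.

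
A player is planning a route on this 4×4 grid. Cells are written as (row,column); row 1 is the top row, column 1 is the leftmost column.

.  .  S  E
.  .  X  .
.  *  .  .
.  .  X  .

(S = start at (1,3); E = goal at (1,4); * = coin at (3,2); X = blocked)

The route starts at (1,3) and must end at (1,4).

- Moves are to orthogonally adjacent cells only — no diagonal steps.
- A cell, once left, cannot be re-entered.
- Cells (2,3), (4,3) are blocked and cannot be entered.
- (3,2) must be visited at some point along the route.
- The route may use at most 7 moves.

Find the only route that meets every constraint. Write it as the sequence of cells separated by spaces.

(1,3) (1,2) (2,2) (3,2) (3,3) (3,4) (2,4) (1,4)

The budget equals the shortest possible length, so every move has to be on a shortest route through the required cells.
Route from (1,3): left 1 to (1,2), down 2 to (3,2), right 2 to (3,4), up 2 to (1,4) — 7 moves in all.
Check: all required cells visited; 7 ≤ 7 moves.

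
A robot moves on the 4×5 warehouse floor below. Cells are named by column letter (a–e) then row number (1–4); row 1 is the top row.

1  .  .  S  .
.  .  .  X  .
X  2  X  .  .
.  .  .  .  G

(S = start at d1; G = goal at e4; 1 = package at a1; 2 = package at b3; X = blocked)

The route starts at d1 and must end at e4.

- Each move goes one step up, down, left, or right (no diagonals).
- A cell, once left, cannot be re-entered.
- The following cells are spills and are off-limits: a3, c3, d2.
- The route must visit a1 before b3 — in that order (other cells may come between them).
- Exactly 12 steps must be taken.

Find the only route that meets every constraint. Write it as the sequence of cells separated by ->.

The waypoints must appear in the order a1, b3, with no cell reused.
Route from d1: 3× left (reaching a1), down to a2, right to b2, 2× down (reaching b4), 2× right (reaching d4), up to d3, right to e3, down to e4 — 12 moves in all.
Check: order respected (1 at step 3, 2 at step 6); 12 moves as required.

d1 -> c1 -> b1 -> a1 -> a2 -> b2 -> b3 -> b4 -> c4 -> d4 -> d3 -> e3 -> e4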